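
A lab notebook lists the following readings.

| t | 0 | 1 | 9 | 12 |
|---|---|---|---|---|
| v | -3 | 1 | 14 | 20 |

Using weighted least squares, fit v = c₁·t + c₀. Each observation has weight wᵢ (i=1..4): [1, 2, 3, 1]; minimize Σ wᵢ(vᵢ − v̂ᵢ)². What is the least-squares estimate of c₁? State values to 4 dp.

c₁ = 1.7649

From the data, Σwᵢ·t·t = 389, Σwᵢ·t = 41, Σwᵢ·1 = 7.
And Σwᵢ·t·v = 620, Σwᵢ·v = 61.
So AᵀWA·[c₁, c₀]ᵀ = AᵀWv: [[389, 41]; [41, 7]]·[c₁, c₀]ᵀ = [620, 61]ᵀ.
Δ = 389·7 − 41² = 1042.
c₁ = (620·7 − 41·61)/1042 = 1839/1042; c₀ = (389·61 − 41·620)/1042 = -1691/1042.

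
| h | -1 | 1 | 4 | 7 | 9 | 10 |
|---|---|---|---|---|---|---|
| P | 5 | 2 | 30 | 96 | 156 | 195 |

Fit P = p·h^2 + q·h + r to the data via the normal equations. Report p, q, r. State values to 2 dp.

p = 2.02, q = -0.87, r = 1.60

The normal system XᵀX·[p, q, r]ᵀ = XᵀP is [[19220, 2136, 248]; [2136, 248, 30]; [248, 30, 6]]·[p, q, r]ᵀ = [37327, 4143, 484]ᵀ.
Inverting the 3×3 Gram matrix, [p, q, r]ᵀ = [32939/16324, -1011/1166, 13047/8162]ᵀ.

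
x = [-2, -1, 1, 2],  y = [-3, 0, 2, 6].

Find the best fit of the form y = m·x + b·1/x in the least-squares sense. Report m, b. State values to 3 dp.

Setting ∂/∂m … = 0 gives: 10·m + 4·b = 20;  4·m + (5/2)·b = 13/2.
(Σx·x = 10, Σx·1/x = 4, Σ1/x·1/x = 5/2, Σx·y = 20, Σ1/x·y = 13/2.)
Δ = 10·(5/2) − 4² = 9.
m = (20·(5/2) − 4·(13/2))/9 = 8/3; b = (10·(13/2) − 4·20)/9 = -5/3.

m = 2.667, b = -1.667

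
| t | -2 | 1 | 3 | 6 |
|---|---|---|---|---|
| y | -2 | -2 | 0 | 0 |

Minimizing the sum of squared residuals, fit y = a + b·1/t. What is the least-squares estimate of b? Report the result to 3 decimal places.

Forming XᵀX = [[4, 1]; [1, 25/18]] and Xᵀy = [-4, -1]ᵀ gives XᵀX·[a, b]ᵀ = Xᵀy.
Determinant 4·(25/18) − 1² = 41/9.
a = ((-4)·(25/18) − 1·(-1))/(41/9) = -1; b = (4·(-1) − 1·(-4))/(41/9) = 0.

b = 0.000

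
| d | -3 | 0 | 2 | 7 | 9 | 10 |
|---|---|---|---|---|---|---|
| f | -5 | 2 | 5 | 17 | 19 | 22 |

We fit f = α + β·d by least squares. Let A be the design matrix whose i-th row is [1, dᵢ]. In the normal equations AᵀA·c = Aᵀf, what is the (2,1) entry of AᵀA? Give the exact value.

25

Row 2 ↔ basis d, column 1 ↔ basis 1, so (AᵀA)_{2,1} = Σᵢ d = (-3)·(1) + (0)·(1) + (2)·(1) + (7)·(1) + (9)·(1) + (10)·(1) = 25.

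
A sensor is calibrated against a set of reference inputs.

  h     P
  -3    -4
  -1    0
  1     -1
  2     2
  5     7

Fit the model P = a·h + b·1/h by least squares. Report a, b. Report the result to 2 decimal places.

Entries of AᵀA: Σh·h = 40, Σh·1/h = 5, Σ1/h·1/h = 2161/900.
Right-hand side: Σh·P = 50, Σ1/h·P = 41/15.
Determinant 40·(2161/900) − 5² = 3197/45.
a = (50·(2161/900) − 5·(41/15))/(3197/45) = 9575/6394; b = (40·(41/15) − 5·50)/(3197/45) = -6330/3197.

a = 1.50, b = -1.98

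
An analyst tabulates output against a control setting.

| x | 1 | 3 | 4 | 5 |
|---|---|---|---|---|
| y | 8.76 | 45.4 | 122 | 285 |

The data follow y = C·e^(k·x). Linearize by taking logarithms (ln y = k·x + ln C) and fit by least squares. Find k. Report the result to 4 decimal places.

Linearized form: ln y = k·x + ln C. From the 4 transformed points,
XᵀX = [[51.0000, 13.0000]; [13.0000, 4]], rhs = [61.0953, 16.4422]ᵀ  (here Σx = 13.0000, Σ(x)² = 51.0000, Σln y = 16.4422, Σx·ln y = 61.0953).
Slope k = (n·Σx·ln y − Σx·Σln y)/(n·Σ(x)² − (Σx)²) = (4·61.0953 − 13.0000·16.4422)/35.0000 = 0.87521; ln C = (Σln y − k·Σx)/n = 1.26613.

k = 0.8752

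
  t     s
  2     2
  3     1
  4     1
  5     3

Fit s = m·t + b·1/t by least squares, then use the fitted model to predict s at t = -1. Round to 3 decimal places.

With design matrix A, AᵀA = [[54, 4]; [4, 1669/3600]] and Aᵀs = [26, 131/60]ᵀ.
Determinant 54·(1669/3600) − 4² = 1807/200.
m = (26·(1669/3600) − 4·(131/60))/(1807/200) = 43/117; b = (54·(131/60) − 4·26)/(1807/200) = 20/13.
At t = -1: ŝ = (43/117)·(-1) + (20/13)·(-1) = -223/117.

ŝ = -1.906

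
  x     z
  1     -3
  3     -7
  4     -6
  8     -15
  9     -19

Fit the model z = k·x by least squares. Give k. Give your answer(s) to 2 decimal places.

k = -1.98

Normal-equation sums: Σx·x = 171.
For Aᵀz: Σx·z = -339.
Normal equations: [[171]]·[k]ᵀ = [-339]ᵀ.
k = (-339)/171 = -1.98246.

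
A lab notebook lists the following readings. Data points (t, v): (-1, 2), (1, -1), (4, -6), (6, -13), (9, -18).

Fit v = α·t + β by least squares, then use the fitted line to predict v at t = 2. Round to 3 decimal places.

Sums needed: Σt·t = 135, Σt = 19, Σ1 = 5.
And Σt·v = -267, Σv = -36.
XᵀX·[α, β]ᵀ = Xᵀv becomes [[135, 19]; [19, 5]]·[α, β]ᵀ = [-267, -36]ᵀ.
Eliminating β: 5·(row 1) − 19·(row 2) gives 314·α = 5·(-267) − 19·(-36) = -651, so α = -651/314.
Then β = ((-36) − 19·(-651/314))/5 = 213/314.
At t = 2: v̂ = (-651/314)·(2) + (213/314)·(1) = -1089/314.

v̂ = -3.468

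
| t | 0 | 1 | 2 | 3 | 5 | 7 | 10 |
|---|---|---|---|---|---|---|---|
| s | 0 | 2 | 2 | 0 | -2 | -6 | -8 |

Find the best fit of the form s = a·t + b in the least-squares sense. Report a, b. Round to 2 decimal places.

MᵀM·[a, b]ᵀ = Mᵀs reads: 188·a + 28·b = -126;  28·a + 7·b = -12.
(Σt·t = 188, Σt = 28, Σ1 = 7, Σt·s = -126, Σs = -12.)
det = 188·7 − 28² = 532.
a = ((-126)·7 − 28·(-12))/532 = -39/38; b = (188·(-12) − 28·(-126))/532 = 318/133.

a = -1.03, b = 2.39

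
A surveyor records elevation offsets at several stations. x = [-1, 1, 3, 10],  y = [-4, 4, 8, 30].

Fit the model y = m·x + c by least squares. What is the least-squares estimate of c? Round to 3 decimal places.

c = -0.356

Entries of AᵀA: Σx·x = 111, Σx = 13, Σ1 = 4.
And Σx·y = 332, Σy = 38.
So AᵀA·[m, c]ᵀ = Aᵀy: [[111, 13]; [13, 4]]·[m, c]ᵀ = [332, 38]ᵀ.
Δ = 111·4 − 13² = 275.
m = (332·4 − 13·38)/275 = 834/275; c = (111·38 − 13·332)/275 = -98/275.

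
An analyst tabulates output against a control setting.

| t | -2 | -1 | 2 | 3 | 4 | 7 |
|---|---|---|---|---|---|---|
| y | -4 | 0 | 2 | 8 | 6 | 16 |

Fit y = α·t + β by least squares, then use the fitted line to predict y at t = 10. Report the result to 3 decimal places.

Compute the Gram sums: Σt·t = 83, Σt = 13, Σ1 = 6.
For Mᵀy: Σt·y = 172, Σy = 28.
So MᵀM·[α, β]ᵀ = Mᵀy: [[83, 13]; [13, 6]]·[α, β]ᵀ = [172, 28]ᵀ.
Eliminating β: 6·(row 1) − 13·(row 2) gives 329·α = 6·172 − 13·28 = 668, so α = 668/329.
Then β = (28 − 13·(668/329))/6 = 88/329.
At t = 10: ŷ = (668/329)·(10) + (88/329)·(1) = 144/7.

ŷ = 20.571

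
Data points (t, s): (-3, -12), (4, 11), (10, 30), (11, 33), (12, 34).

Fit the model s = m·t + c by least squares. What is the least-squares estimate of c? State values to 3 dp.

c = -2.134

The normal system AᵀA·[m, c]ᵀ = Aᵀs is [[390, 34]; [34, 5]]·[m, c]ᵀ = [1151, 96]ᵀ.
det = 390·5 − 34² = 794.
m = (1151·5 − 34·96)/794 = 2491/794; c = (390·96 − 34·1151)/794 = -847/397.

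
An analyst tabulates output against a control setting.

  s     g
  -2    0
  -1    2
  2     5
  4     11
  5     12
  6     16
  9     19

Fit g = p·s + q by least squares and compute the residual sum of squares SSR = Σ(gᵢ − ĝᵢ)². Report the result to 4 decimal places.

SSR = 8.1063

The normal system AᵀA·[p, q]ᵀ = Aᵀg is [[167, 23]; [23, 7]]·[p, q]ᵀ = [379, 65]ᵀ.
Δ = 167·7 − 23² = 640.
p = (379·7 − 23·65)/640 = 579/320; q = (167·65 − 23·379)/640 = 1069/320.
Residuals: 89/320, 15/32, -627/320, 27/64, -31/80, 577/320, -5/8; SSR = 1297/160.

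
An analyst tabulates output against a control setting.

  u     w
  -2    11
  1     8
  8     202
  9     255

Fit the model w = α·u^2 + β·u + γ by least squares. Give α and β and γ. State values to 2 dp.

α = 2.91, β = 1.70, γ = 2.97

Sums needed: Σu^2·u^2 = 10674, Σu^2·u = 1234, Σu^2 = 150, Σu·u = 150, Σu = 16, Σ1 = 4.
For Mᵀw: Σu^2·w = 33635, Σu·w = 3897, Σw = 476.
Normal equations: [[10674, 1234, 150]; [1234, 150, 16]; [150, 16, 4]]·[α, β, γ]ᵀ = [33635, 3897, 476]ᵀ.
Row-reducing yields α = 46974/16129, β = 54967/32258, γ = 47892/16129.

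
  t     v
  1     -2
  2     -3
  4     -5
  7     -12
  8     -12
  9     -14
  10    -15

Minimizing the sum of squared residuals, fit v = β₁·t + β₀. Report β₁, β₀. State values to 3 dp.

β₁ = -1.536, β₀ = -0.002

Compute the Gram sums: Σt·t = 315, Σt = 41, Σ1 = 7.
Right-hand side: Σt·v = -484, Σv = -63.
Normal equations: [[315, 41]; [41, 7]]·[β₁, β₀]ᵀ = [-484, -63]ᵀ.
Δ = 315·7 − 41² = 524.
β₁ = ((-484)·7 − 41·(-63))/524 = -805/524; β₀ = (315·(-63) − 41·(-484))/524 = -1/524.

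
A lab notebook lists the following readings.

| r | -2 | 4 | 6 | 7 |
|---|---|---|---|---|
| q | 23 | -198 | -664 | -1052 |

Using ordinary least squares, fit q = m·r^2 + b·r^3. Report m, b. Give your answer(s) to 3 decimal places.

m = -0.273, b = -3.028

Sums needed: Σr^2·r^2 = 3969, Σr^2·r^3 = 25575, Σr^3·r^3 = 168465.
Right-hand side: Σr^2·q = -78528, Σr^3·q = -517116.
Eliminating b: 168465·(row 1) − 25575·(row 2) gives 14556960·m = 168465·(-78528) − 25575·(-517116) = -3977820, so m = -2009/7352.
Then b = ((-517116) − 25575·(-2009/7352))/168465 = -1224439/404360.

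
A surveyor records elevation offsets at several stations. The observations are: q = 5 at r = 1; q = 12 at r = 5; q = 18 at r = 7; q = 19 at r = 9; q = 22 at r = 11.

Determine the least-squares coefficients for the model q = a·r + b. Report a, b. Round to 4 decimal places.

a = 1.7297, b = 3.7838

Forming MᵀM = [[277, 33]; [33, 5]] and Mᵀq = [604, 76]ᵀ gives MᵀM·[a, b]ᵀ = Mᵀq.
Eliminating b: 5·(row 1) − 33·(row 2) gives 296·a = 5·604 − 33·76 = 512, so a = 64/37.
Then b = (76 − 33·(64/37))/5 = 140/37.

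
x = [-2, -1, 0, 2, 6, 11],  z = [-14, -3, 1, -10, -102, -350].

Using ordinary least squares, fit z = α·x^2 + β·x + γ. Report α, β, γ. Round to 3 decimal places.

α = -2.974, β = 0.847, γ = 0.342

Entries of AᵀA: Σx^2·x^2 = 15970, Σx^2·x = 1546, Σx^2 = 166, Σx·x = 166, Σx = 16, Σ1 = 6.
And Σx^2·z = -46121, Σx·z = -4451, Σz = -478.
Solving the 3×3 system (Gaussian elimination) gives α = -27633/9293, β = 78709/92930, γ = 15908/46465.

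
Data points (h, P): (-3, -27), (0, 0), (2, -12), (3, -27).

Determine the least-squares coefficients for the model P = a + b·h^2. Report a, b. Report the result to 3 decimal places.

From the data, Σ1 = 4, Σh^2 = 22, Σh^2·h^2 = 178.
Moment sums: ΣP = -66, Σh^2·P = -534.
AᵀA·[a, b]ᵀ = AᵀP becomes [[4, 22]; [22, 178]]·[a, b]ᵀ = [-66, -534]ᵀ.
det = 4·178 − 22² = 228.
a = ((-66)·178 − 22·(-534))/228 = 0; b = (4·(-534) − 22·(-66))/228 = -3.

a = 0.000, b = -3.000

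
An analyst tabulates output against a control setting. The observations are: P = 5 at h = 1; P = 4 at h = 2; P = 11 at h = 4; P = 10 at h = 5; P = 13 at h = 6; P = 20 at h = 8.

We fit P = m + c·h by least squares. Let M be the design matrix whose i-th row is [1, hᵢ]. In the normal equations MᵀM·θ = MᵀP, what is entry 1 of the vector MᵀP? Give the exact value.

63

Entry 1 ↔ basis 1, so (MᵀP)_{1} = Σᵢ Pᵢ = (1)·(5) + (1)·(4) + (1)·(11) + (1)·(10) + (1)·(13) + (1)·(20) = 63.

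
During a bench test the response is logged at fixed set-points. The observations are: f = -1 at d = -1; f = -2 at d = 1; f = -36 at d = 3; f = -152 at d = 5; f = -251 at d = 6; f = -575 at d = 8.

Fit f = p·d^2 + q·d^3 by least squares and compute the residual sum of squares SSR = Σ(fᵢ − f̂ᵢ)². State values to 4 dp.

Normal-equation sums: Σd^2·d^2 = 6100, Σd^2·d^3 = 43912, Σd^3·d^3 = 325156.
For Aᵀf: Σd^2·f = -49963, Σd^3·f = -368589.
So AᵀA·[p, q]ᵀ = Aᵀf: [[6100, 43912]; [43912, 325156]]·[p, q]ᵀ = [-49963, -368589]ᵀ.
Δ = 6100·325156 − 43912² = 55187856.
p = ((-49963)·325156 − 43912·(-368589))/55187856 = -15072265/13796964; q = (6100·(-368589) − 43912·(-49963))/55187856 = -13604411/13796964.
Residuals: -6164555/6898482, 3923/49989, 18359/40342, -4945132/3449241, 503232/383249, -792727/3449241; SSR = 33417805/6898482.

SSR = 4.8442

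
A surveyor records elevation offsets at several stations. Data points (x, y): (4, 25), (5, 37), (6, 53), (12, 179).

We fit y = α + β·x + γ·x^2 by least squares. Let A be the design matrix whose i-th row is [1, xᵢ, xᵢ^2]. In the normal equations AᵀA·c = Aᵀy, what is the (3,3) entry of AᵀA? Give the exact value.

Row 3 ↔ basis x^2, column 3 ↔ basis x^2, so (AᵀA)_{3,3} = Σᵢ (x^2)·(x^2) = (16)·(16) + (25)·(25) + (36)·(36) + (144)·(144) = 22913.

22913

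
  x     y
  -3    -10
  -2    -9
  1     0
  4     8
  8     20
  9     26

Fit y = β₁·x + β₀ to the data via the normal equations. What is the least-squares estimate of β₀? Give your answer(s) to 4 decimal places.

β₀ = -2.5401

AᵀA·[β₁, β₀]ᵀ = Aᵀy reads: 175·β₁ + 17·β₀ = 474;  17·β₁ + 6·β₀ = 35.
Δ = 175·6 − 17² = 761.
β₁ = (474·6 − 17·35)/761 = 2249/761; β₀ = (175·35 − 17·474)/761 = -1933/761.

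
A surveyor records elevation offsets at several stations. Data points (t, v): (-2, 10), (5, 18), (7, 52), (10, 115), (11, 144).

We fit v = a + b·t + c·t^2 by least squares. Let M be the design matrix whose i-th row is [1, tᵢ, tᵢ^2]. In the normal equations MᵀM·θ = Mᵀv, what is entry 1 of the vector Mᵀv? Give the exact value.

Entry 1 ↔ basis 1, so (Mᵀv)_{1} = Σᵢ vᵢ = (1)·(10) + (1)·(18) + (1)·(52) + (1)·(115) + (1)·(144) = 339.

339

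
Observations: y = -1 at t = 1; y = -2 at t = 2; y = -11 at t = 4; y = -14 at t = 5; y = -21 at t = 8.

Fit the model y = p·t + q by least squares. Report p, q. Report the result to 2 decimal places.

p = -3.03, q = 2.33

Compute the Gram sums: Σt·t = 110, Σt = 20, Σ1 = 5.
Right-hand side: Σt·y = -287, Σy = -49.
Δ = 110·5 − 20² = 150.
p = ((-287)·5 − 20·(-49))/150 = -91/30; q = (110·(-49) − 20·(-287))/150 = 7/3.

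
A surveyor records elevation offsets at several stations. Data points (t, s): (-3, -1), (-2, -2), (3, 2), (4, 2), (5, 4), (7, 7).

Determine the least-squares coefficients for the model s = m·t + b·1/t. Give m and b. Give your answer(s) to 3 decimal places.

Forming XᵀX = [[112, 6]; [6, 104981/176400]] and Xᵀs = [90, 43/10]ᵀ gives XᵀX·[m, b]ᵀ = Xᵀs.
Δ = 112·(104981/176400) − 6² = 48281/1575.
m = (90·(104981/176400) − 6·(43/10))/(48281/1575) = 2448585/2703736; b = (112·(43/10) − 6·90)/(48281/1575) = -91980/48281.

m = 0.906, b = -1.905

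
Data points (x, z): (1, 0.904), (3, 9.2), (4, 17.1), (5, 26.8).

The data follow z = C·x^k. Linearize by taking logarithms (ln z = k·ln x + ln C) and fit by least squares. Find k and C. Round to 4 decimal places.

Let Y = ln z. Fitting Y = k·ln x + ln C by least squares:
XᵀX = [[5.7191, 4.0943]; [4.0943, 4]], rhs = [11.6663, 8.2458]ᵀ  (here Σln x = 4.0943, Σ(ln x)² = 5.7191, Σln z = 8.2458, Σln x·ln z = 11.6663).
Δ = 5.7191·4 − (4.0943)² = 6.1125; k = (11.6663·4 − 4.0943·8.2458)/6.1125 = 2.11112, ln C = (5.7191·8.2458 − 4.0943·11.6663)/6.1125 = -0.09947, so C = exp(-0.09947) = 0.90532.

k = 2.1111, C = 0.9053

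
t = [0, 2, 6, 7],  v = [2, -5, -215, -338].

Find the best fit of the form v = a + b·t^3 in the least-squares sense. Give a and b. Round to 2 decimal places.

Normal-equation sums: Σ1 = 4, Σt^3 = 567, Σt^3·t^3 = 164369.
Right-hand side: Σv = -556, Σt^3·v = -162414.
Normal equations: [[4, 567]; [567, 164369]]·[a, b]ᵀ = [-556, -162414]ᵀ.
Eliminating b: 164369·(row 1) − 567·(row 2) gives 335987·a = 164369·(-556) − 567·(-162414) = 699574, so a = 699574/335987.
Then b = ((-162414) − 567·(699574/335987))/164369 = -334404/335987.

a = 2.08, b = -1.00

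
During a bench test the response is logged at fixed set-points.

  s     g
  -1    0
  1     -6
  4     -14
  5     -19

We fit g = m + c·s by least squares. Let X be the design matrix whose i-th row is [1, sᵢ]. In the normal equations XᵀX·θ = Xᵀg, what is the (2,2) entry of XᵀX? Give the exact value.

Row 2 ↔ basis s, column 2 ↔ basis s, so (XᵀX)_{2,2} = Σᵢ (s)·(s) = (-1)·(-1) + (1)·(1) + (4)·(4) + (5)·(5) = 43.

43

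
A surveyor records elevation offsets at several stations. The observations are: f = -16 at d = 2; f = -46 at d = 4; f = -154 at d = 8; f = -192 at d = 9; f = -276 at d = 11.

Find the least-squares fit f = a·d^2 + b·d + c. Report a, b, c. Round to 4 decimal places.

a = -1.9500, b = -3.6015, c = -0.7700

The normal equations are: 25570·a + 2644·b + 286·c = -59604;  2644·a + 286·b + 34·c = -6212;  286·a + 34·b + 5·c = -684.
(Σd^2·d^2 = 25570, Σd^2·d = 2644, Σd^2 = 286, Σd·d = 286, Σd = 34, Σ1 = 5, Σd^2·f = -59604, Σd·f = -6212, Σf = -684.)
Solving the 3×3 system (Gaussian elimination) gives a = -38686/19839, b = -71450/19839, c = -5092/6613.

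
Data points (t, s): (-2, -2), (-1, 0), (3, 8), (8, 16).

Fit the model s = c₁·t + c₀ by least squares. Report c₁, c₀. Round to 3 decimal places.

The normal equations are: 78·c₁ + 8·c₀ = 156;  8·c₁ + 4·c₀ = 22.
(Σt·t = 78, Σt = 8, Σ1 = 4, Σt·s = 156, Σs = 22.)
Eliminating c₀: 4·(row 1) − 8·(row 2) gives 248·c₁ = 4·156 − 8·22 = 448, so c₁ = 56/31.
Then c₀ = (22 − 8·(56/31))/4 = 117/62.

c₁ = 1.806, c₀ = 1.887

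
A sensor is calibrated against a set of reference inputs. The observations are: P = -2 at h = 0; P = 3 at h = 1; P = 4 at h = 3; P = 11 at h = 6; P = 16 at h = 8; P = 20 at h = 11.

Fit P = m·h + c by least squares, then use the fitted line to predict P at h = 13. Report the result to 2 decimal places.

Setting ∂/∂m … = 0 gives: 231·m + 29·c = 429;  29·m + 6·c = 52.
(Σh·h = 231, Σh = 29, Σ1 = 6, Σh·P = 429, ΣP = 52.)
Δ = 231·6 − 29² = 545.
m = (429·6 − 29·52)/545 = 1066/545; c = (231·52 − 29·429)/545 = -429/545.
At h = 13: P̂ = (1066/545)·(13) + (-429/545)·(1) = 13429/545.

P̂ = 24.64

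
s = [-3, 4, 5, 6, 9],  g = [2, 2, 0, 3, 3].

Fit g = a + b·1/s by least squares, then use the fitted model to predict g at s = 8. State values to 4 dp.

With design matrix X, XᵀX = [[5, 71/180]; [71/180, 8221/32400]] and Xᵀg = [10, 2/3]ᵀ.
det = 5·(8221/32400) − (71/180)² = 2254/2025.
a = (10·(8221/32400) − (71/180)·(2/3))/(2254/2025) = 36845/18032; b = (5·(2/3) − (71/180)·10)/(2254/2025) = -2475/4508.
At s = 8: ĝ = (36845/18032)·(1) + (-2475/4508)·(1/8) = 71215/36064.

ĝ = 1.9747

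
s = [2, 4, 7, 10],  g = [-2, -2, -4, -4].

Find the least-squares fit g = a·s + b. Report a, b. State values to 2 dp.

Entries of MᵀM: Σs·s = 169, Σs = 23, Σ1 = 4.
Right-hand side: Σs·g = -80, Σg = -12.
MᵀM·[a, b]ᵀ = Mᵀg becomes [[169, 23]; [23, 4]]·[a, b]ᵀ = [-80, -12]ᵀ.
det = 169·4 − 23² = 147.
a = ((-80)·4 − 23·(-12))/147 = -44/147; b = (169·(-12) − 23·(-80))/147 = -188/147.

a = -0.30, b = -1.28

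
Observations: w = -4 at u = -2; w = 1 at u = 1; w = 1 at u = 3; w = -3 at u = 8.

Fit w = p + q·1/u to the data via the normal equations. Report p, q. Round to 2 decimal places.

From the data, Σ1 = 4, Σ1/u = 23/24, Σ1/u·1/u = 793/576.
For Mᵀw: Σw = -5, Σ1/u·w = 71/24.
Normal equations: [[4, 23/24]; [23/24, 793/576]]·[p, q]ᵀ = [-5, 71/24]ᵀ.
Eliminating q: (793/576)·(row 1) − (23/24)·(row 2) gives (881/192)·p = (793/576)·(-5) − (23/24)·(71/24) = -311/32, so p = -1866/881.
Then q = ((71/24) − (23/24)·(-1866/881))/(793/576) = 3192/881.

p = -2.12, q = 3.62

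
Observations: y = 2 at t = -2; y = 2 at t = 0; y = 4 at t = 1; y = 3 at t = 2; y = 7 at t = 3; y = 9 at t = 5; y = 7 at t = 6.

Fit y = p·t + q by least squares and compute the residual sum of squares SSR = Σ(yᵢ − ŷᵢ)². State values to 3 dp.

SSR = 10.732

With design matrix X, XᵀX = [[79, 15]; [15, 7]] and Xᵀy = [114, 34]ᵀ.
Eliminating q: 7·(row 1) − 15·(row 2) gives 328·p = 7·114 − 15·34 = 288, so p = 36/41.
Then q = (34 − 15·(36/41))/7 = 122/41.
Residuals: 32/41, -40/41, 6/41, -71/41, 57/41, 67/41, -51/41; SSR = 440/41.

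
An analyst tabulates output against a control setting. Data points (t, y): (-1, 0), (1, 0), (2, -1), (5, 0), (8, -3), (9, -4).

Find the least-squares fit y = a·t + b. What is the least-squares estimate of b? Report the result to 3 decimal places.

b = 0.167

With design matrix M, MᵀM = [[176, 24]; [24, 6]] and Mᵀy = [-62, -8]ᵀ.
Determinant 176·6 − 24² = 480.
a = ((-62)·6 − 24·(-8))/480 = -3/8; b = (176·(-8) − 24·(-62))/480 = 1/6.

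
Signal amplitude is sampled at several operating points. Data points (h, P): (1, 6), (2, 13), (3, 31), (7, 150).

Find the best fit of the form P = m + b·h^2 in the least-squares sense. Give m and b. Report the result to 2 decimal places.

Normal-equation sums: Σ1 = 4, Σh^2 = 63, Σh^2·h^2 = 2499.
For MᵀP: ΣP = 200, Σh^2·P = 7687.
So MᵀM·[m, b]ᵀ = MᵀP: [[4, 63]; [63, 2499]]·[m, b]ᵀ = [200, 7687]ᵀ.
Eliminating b: 2499·(row 1) − 63·(row 2) gives 6027·m = 2499·200 − 63·7687 = 15519, so m = 739/287.
Then b = (7687 − 63·(739/287))/2499 = 18148/6027.

m = 2.57, b = 3.01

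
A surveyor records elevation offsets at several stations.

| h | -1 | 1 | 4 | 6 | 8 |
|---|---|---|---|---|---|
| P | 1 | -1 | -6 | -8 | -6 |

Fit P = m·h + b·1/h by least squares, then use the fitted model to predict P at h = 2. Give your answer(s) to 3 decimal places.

Normal-equation sums: Σh·h = 118, Σh·1/h = 5, Σ1/h·1/h = 1213/576.
For MᵀP: Σh·P = -122, Σ1/h·P = -67/12.
So MᵀM·[m, b]ᵀ = MᵀP: [[118, 5]; [5, 1213/576]]·[m, b]ᵀ = [-122, -67/12]ᵀ.
Eliminating b: (1213/576)·(row 1) − 5·(row 2) gives (64367/288)·m = (1213/576)·(-122) − 5·(-67/12) = -65953/288, so m = -65953/64367.
Then b = ((-67/12) − 5·(-65953/64367))/(1213/576) = -14064/64367.
At h = 2: P̂ = (-65953/64367)·(2) + (-14064/64367)·(1/2) = -138938/64367.

P̂ = -2.159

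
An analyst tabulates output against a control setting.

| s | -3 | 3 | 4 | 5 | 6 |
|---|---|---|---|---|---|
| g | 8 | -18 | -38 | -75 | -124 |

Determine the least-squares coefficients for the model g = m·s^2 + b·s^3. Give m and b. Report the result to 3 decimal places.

m = -0.534, b = -0.485

Sums needed: Σs^2·s^2 = 2339, Σs^2·s^3 = 11925, Σs^3·s^3 = 67835.
And Σs^2·g = -7037, Σs^3·g = -39293.
det = 2339·67835 − 11925² = 16460440.
m = ((-7037)·67835 − 11925·(-39293))/16460440 = -878587/1646044; b = (2339·(-39293) − 11925·(-7037))/16460440 = -3995051/8230220.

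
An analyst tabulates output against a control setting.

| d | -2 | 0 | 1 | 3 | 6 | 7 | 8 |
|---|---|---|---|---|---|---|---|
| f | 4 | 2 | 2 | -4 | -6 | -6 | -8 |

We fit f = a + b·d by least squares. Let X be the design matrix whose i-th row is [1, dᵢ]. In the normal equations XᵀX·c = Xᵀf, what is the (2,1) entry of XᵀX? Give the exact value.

Row 2 ↔ basis d, column 1 ↔ basis 1, so (XᵀX)_{2,1} = Σᵢ d = (-2)·(1) + (0)·(1) + (1)·(1) + (3)·(1) + (6)·(1) + (7)·(1) + (8)·(1) = 23.

23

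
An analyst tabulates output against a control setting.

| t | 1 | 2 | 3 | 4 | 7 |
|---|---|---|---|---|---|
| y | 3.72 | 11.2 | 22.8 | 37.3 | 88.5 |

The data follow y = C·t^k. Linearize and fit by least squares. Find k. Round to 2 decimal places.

Taking logs, ln y = k·ln t + ln C, so regress ln y on ln t.
Σln t = 5.1240, Σ(ln t)² = 7.3958, Σln y = 14.9584, Σln t·ln y = 18.8502.
Equations: 7.3958·k + 5.1240·ln C = 18.8502;  5.1240·k + 5·ln C = 14.9584.
Δ = 7.3958·5 − (5.1240)² = 10.7239; k = (18.8502·5 − 5.1240·14.9584)/10.7239 = 1.64163, ln C = (7.3958·14.9584 − 5.1240·18.8502)/10.7239 = 1.30935.

k = 1.64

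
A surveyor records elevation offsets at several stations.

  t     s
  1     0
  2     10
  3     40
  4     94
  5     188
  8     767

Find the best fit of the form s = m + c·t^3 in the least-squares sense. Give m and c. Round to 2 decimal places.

m = -1.20, c = 1.50

MᵀM·[m, c]ᵀ = Mᵀs reads: 6·m + 737·c = 1099;  737·m + 282659·c = 423380.
(Σ1 = 6, Σt^3 = 737, Σt^3·t^3 = 282659, Σs = 1099, Σt^3·s = 423380.)
det = 6·282659 − 737² = 1152785.
m = (1099·282659 − 737·423380)/1152785 = -1388819/1152785; c = (6·423380 − 737·1099)/1152785 = 1730317/1152785.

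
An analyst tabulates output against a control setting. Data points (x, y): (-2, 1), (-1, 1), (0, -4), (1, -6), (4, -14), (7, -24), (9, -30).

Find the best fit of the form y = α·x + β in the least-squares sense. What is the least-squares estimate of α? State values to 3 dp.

Compute the Gram sums: Σx·x = 152, Σx = 18, Σ1 = 7.
Right-hand side: Σx·y = -503, Σy = -76.
Determinant 152·7 − 18² = 740.
α = ((-503)·7 − 18·(-76))/740 = -2153/740; β = (152·(-76) − 18·(-503))/740 = -1249/370.

α = -2.909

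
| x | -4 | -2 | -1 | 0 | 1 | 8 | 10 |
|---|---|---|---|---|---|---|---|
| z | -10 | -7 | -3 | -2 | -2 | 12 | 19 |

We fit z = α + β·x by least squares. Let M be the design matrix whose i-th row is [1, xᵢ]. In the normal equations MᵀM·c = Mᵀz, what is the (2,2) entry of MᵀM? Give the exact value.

186

Row 2 ↔ basis x, column 2 ↔ basis x, so (MᵀM)_{2,2} = Σᵢ (x)·(x) = (-4)·(-4) + (-2)·(-2) + (-1)·(-1) + (0)·(0) + (1)·(1) + (8)·(8) + (10)·(10) = 186.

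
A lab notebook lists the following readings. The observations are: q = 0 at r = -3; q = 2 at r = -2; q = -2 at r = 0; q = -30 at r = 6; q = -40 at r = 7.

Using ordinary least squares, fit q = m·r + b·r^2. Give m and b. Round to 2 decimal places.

Normal-equation sums: Σr·r = 98, Σr·r^2 = 524, Σr^2·r^2 = 3794.
For Mᵀq: Σr·q = -464, Σr^2·q = -3032.
Eliminating b: 3794·(row 1) − 524·(row 2) gives 97236·m = 3794·(-464) − 524·(-3032) = -171648, so m = -4768/2701.
Then b = ((-3032) − 524·(-4768/2701))/3794 = -1500/2701.

m = -1.77, b = -0.56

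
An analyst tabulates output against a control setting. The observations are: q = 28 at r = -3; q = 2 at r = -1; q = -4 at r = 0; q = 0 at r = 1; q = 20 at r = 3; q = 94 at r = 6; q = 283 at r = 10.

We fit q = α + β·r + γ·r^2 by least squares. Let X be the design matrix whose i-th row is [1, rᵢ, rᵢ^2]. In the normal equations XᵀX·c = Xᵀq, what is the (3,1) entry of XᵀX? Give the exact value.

Row 3 ↔ basis r^2, column 1 ↔ basis 1, so (XᵀX)_{3,1} = Σᵢ r^2 = (9)·(1) + (1)·(1) + (0)·(1) + (1)·(1) + (9)·(1) + (36)·(1) + (100)·(1) = 156.

156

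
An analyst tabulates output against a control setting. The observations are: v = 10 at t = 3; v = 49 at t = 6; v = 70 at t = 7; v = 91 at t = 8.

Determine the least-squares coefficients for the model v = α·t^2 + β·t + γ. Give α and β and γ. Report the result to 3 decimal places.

AᵀA·[α, β, γ]ᵀ = Aᵀv reads: 7874·α + 1098·β + 158·γ = 11108;  1098·α + 158·β + 24·γ = 1542;  158·α + 24·β + 4·γ = 220.
Solving the 3×3 system (Gaussian elimination) gives α = 276/181, β = -87/181, γ = -425/181.

α = 1.525, β = -0.481, γ = -2.348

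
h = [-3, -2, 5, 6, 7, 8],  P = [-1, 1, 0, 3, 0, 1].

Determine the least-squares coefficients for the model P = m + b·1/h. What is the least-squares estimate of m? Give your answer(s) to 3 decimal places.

Setting ∂/∂m … = 0 gives: 6·m + (-167/840)·b = 4;  (-167/840)·m + (328049/705600)·b = 11/24.
Eliminating b: (328049/705600)·(row 1) − (-167/840)·(row 2) gives (388081/141120)·m = (328049/705600)·4 − (-167/840)·(11/24) = 1376491/705600, so m = 1376491/1940405.
Then b = ((11/24) − (-167/840)·(1376491/1940405))/(328049/705600) = 500304/388081.

m = 0.709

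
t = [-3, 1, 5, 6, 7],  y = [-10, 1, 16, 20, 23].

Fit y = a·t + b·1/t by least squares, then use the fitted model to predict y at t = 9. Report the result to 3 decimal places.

From the data, Σt·t = 120, Σt·1/t = 5, Σ1/t·1/t = 52889/44100.
Moment sums: Σt·y = 392, Σ1/t·y = 1486/105.
MᵀM·[a, b]ᵀ = Mᵀy becomes [[120, 5]; [5, 52889/44100]]·[a, b]ᵀ = [392, 1486/105]ᵀ.
Eliminating b: (52889/44100)·(row 1) − 5·(row 2) gives (87403/735)·a = (52889/44100)·392 − 5·(1486/105) = 628996/1575, so a = 4402972/1311045.
Then b = ((1486/105) − 5·(4402972/1311045))/(52889/44100) = -192360/87403.
At t = 9: ŷ = (4402972/1311045)·(9) + (-192360/87403)·(1/9) = 39306148/1311045.

ŷ = 29.981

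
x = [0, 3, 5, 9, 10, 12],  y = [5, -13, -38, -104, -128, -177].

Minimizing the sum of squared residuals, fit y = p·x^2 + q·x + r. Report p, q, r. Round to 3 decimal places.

p = -0.973, q = -3.517, r = 5.216

Normal-equation sums: Σx^2·x^2 = 38003, Σx^2·x = 3609, Σx^2 = 359, Σx·x = 359, Σx = 39, Σ1 = 6.
For Mᵀy: Σx^2·y = -47779, Σx·y = -4569, Σy = -455.
Solving the 3×3 system (Gaussian elimination) gives p = -42400/43597, q = -153321/43597, r = 227414/43597.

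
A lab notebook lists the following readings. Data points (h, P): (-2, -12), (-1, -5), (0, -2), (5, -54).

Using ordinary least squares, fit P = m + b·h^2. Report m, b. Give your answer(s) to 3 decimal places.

m = -2.863, b = -2.052

Sums needed: Σ1 = 4, Σh^2 = 30, Σh^2·h^2 = 642.
Moment sums: ΣP = -73, Σh^2·P = -1403.
Eliminating b: 642·(row 1) − 30·(row 2) gives 1668·m = 642·(-73) − 30·(-1403) = -4776, so m = -398/139.
Then b = ((-1403) − 30·(-398/139))/642 = -1711/834.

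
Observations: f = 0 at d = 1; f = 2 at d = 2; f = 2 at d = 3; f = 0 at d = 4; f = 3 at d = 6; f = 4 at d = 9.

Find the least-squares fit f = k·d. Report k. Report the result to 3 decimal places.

k = 0.435

Sums needed: Σd·d = 147.
And Σd·f = 64.
AᵀA·[k]ᵀ = Aᵀf becomes [[147]]·[k]ᵀ = [64]ᵀ.
Hence k = 64 / 147 ≈ 0.435374.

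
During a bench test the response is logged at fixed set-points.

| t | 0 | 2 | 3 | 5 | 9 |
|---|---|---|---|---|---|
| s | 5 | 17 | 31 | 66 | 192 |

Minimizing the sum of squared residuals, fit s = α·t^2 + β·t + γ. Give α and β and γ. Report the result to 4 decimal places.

α = 2.0963, β = 1.8708, γ = 5.1999

XᵀX·[α, β, γ]ᵀ = Xᵀs reads: 7283·α + 889·β + 119·γ = 17549;  889·α + 119·β + 19·γ = 2185;  119·α + 19·β + 5·γ = 311.
Solving the 3×3 system (Gaussian elimination) gives α = 392/187, β = 4548/2431, γ = 12641/2431.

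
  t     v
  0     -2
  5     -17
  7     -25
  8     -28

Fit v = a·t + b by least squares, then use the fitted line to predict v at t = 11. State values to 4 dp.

v̂ = -37.5789

Normal-equation sums: Σt·t = 138, Σt = 20, Σ1 = 4.
Right-hand side: Σt·v = -484, Σv = -72.
MᵀM·[a, b]ᵀ = Mᵀv becomes [[138, 20]; [20, 4]]·[a, b]ᵀ = [-484, -72]ᵀ.
Δ = 138·4 − 20² = 152.
a = ((-484)·4 − 20·(-72))/152 = -62/19; b = (138·(-72) − 20·(-484))/152 = -32/19.
At t = 11: v̂ = (-62/19)·(11) + (-32/19)·(1) = -714/19.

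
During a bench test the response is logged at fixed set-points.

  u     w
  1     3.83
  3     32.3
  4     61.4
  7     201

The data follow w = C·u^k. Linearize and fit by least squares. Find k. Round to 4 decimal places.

k = 2.0292

Taking logs, ln w = k·ln u + ln C, so regress ln w on ln u.
Σln u = 4.4308, Σ(ln u)² = 6.9153, Σln w = 14.2386, Σln u·ln w = 19.8454.
Equations: 6.9153·k + 4.4308·ln C = 19.8454;  4.4308·k + 4·ln C = 14.2386.
Δ = 6.9153·4 − (4.4308)² = 8.0292; k = (19.8454·4 − 4.4308·14.2386)/8.0292 = 2.02922, ln C = (6.9153·14.2386 − 4.4308·19.8454)/8.0292 = 1.31189.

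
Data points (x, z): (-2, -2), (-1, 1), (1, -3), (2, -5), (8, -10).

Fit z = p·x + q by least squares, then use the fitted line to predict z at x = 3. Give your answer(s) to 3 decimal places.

ẑ = -5.163

Sums needed: Σx·x = 74, Σx = 8, Σ1 = 5.
Right-hand side: Σx·z = -90, Σz = -19.
Normal equations: [[74, 8]; [8, 5]]·[p, q]ᵀ = [-90, -19]ᵀ.
Δ = 74·5 − 8² = 306.
p = ((-90)·5 − 8·(-19))/306 = -149/153; q = (74·(-19) − 8·(-90))/306 = -343/153.
At x = 3: ẑ = (-149/153)·(3) + (-343/153)·(1) = -790/153.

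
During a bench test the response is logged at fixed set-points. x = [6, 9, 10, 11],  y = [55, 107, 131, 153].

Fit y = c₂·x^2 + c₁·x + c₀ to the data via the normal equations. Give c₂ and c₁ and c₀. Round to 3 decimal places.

With design matrix A, AᵀA = [[32498, 3276, 338]; [3276, 338, 36]; [338, 36, 4]] and Aᵀy = [42260, 4286, 446]ᵀ.
Solving the 3×3 system (Gaussian elimination) gives c₂ = 187/181, c₁ = 391/181, c₀ = 861/181.

c₂ = 1.033, c₁ = 2.160, c₀ = 4.757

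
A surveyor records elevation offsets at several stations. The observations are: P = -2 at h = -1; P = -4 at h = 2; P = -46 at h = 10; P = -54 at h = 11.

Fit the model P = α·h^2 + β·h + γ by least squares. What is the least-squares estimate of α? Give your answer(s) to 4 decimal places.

α = -0.4015

Sums needed: Σh^2·h^2 = 24658, Σh^2·h = 2338, Σh^2 = 226, Σh·h = 226, Σh = 22, Σ1 = 4.
Right-hand side: Σh^2·P = -11152, Σh·P = -1060, ΣP = -106.
So MᵀM·[α, β, γ]ᵀ = MᵀP: [[24658, 2338, 226]; [2338, 226, 22]; [226, 22, 4]]·[α, β, γ]ᵀ = [-11152, -1060, -106]ᵀ.
Inverting the 3×3 Gram matrix, [α, β, γ]ᵀ = [-55/137, -244/685, -1273/685]ᵀ.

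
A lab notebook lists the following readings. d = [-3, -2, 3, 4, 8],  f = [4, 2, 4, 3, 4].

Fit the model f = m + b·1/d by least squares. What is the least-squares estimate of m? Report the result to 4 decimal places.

m = 3.4308

From the data, Σ1 = 5, Σ1/d = -1/8, Σ1/d·1/d = 317/576.
For Aᵀf: Σf = 17, Σ1/d·f = 1/4.
AᵀA·[m, b]ᵀ = Aᵀf becomes [[5, -1/8]; [-1/8, 317/576]]·[m, b]ᵀ = [17, 1/4]ᵀ.
Δ = 5·(317/576) − (-1/8)² = 197/72.
m = (17·(317/576) − (-1/8)·(1/4))/(197/72) = 5407/1576; b = (5·(1/4) − (-1/8)·17)/(197/72) = 243/197.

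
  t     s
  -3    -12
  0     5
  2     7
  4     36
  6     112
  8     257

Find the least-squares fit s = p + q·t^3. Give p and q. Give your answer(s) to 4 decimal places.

p = 3.5454, q = 0.4964

The normal system AᵀA·[p, q]ᵀ = Aᵀs is [[6, 773]; [773, 313689]]·[p, q]ᵀ = [405, 158460]ᵀ.
Eliminating q: 313689·(row 1) − 773·(row 2) gives 1284605·p = 313689·405 − 773·158460 = 4554465, so p = 910893/256921.
Then q = (158460 − 773·(910893/256921))/313689 = 127539/256921.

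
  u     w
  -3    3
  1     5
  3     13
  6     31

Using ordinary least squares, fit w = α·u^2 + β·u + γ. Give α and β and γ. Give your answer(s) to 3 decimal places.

The normal system XᵀX·[α, β, γ]ᵀ = Xᵀw is [[1459, 217, 55]; [217, 55, 7]; [55, 7, 4]]·[α, β, γ]ᵀ = [1265, 221, 52]ᵀ.
Row-reducing yields α = 2605/5154, β = 8315/5154, γ = 2772/859.

α = 0.505, β = 1.613, γ = 3.227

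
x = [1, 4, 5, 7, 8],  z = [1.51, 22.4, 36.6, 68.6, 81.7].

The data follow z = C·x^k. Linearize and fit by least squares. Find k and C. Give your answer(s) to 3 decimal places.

k = 1.942, C = 1.527

Linearized form: ln z = k·ln x + ln C. From the 5 transformed points,
Over the data: Σln x = 7.0211, Σ(ln x)² = 12.6227, Σln z = 15.7526, Σln x·ln z = 27.4879.
Normal system: [[12.6227, 7.0211]; [7.0211, 5]]·[k, ln C]ᵀ = [27.4879, 15.7526]ᵀ.
Solving (det = 13.8181): k = 1.94234, ln C = 0.42305, so C = exp(0.42305) = 1.52661.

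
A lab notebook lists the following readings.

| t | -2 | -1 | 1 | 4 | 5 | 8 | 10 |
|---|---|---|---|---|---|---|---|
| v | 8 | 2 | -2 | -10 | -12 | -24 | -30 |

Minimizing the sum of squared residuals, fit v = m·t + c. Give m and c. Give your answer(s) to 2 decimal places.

m = -3.03, c = 1.12

Compute the Gram sums: Σt·t = 211, Σt = 25, Σ1 = 7.
Moment sums: Σt·v = -612, Σv = -68.
Eliminating c: 7·(row 1) − 25·(row 2) gives 852·m = 7·(-612) − 25·(-68) = -2584, so m = -646/213.
Then c = ((-68) − 25·(-646/213))/7 = 238/213.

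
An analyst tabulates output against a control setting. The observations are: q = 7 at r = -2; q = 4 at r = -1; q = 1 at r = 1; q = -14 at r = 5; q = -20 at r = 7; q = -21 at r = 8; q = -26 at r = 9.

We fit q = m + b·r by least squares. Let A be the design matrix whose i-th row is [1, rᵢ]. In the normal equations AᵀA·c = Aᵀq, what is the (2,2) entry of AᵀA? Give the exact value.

Row 2 ↔ basis r, column 2 ↔ basis r, so (AᵀA)_{2,2} = Σᵢ (r)·(r) = (-2)·(-2) + (-1)·(-1) + (1)·(1) + (5)·(5) + (7)·(7) + (8)·(8) + (9)·(9) = 225.

225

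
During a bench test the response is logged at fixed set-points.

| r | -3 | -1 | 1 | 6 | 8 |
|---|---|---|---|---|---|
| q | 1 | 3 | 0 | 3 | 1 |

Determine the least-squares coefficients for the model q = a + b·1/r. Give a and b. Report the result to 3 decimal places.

a = 1.590, b = -1.226

With design matrix X, XᵀX = [[5, -1/24]; [-1/24, 1241/576]] and Xᵀq = [8, -65/24]ᵀ.
Eliminating b: (1241/576)·(row 1) − (-1/24)·(row 2) gives (517/48)·a = (1241/576)·8 − (-1/24)·(-65/24) = 9863/576, so a = 9863/6204.
Then b = ((-65/24) − (-1/24)·(9863/6204))/(1241/576) = -634/517.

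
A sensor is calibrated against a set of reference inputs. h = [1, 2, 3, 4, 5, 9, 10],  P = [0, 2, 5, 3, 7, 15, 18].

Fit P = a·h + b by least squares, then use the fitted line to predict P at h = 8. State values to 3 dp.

P̂ = 13.270

With design matrix A, AᵀA = [[236, 34]; [34, 7]] and AᵀP = [381, 50]ᵀ.
Δ = 236·7 − 34² = 496.
a = (381·7 − 34·50)/496 = 967/496; b = (236·50 − 34·381)/496 = -577/248.
At h = 8: P̂ = (967/496)·(8) + (-577/248)·(1) = 3291/248.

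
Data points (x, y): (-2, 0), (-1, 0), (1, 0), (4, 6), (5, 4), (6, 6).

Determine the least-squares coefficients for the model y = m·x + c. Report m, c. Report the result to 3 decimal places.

m = 0.827, c = 0.875

Normal-equation sums: Σx·x = 83, Σx = 13, Σ1 = 6.
Moment sums: Σx·y = 80, Σy = 16.
So MᵀM·[m, c]ᵀ = Mᵀy: [[83, 13]; [13, 6]]·[m, c]ᵀ = [80, 16]ᵀ.
Eliminating c: 6·(row 1) − 13·(row 2) gives 329·m = 6·80 − 13·16 = 272, so m = 272/329.
Then c = (16 − 13·(272/329))/6 = 288/329.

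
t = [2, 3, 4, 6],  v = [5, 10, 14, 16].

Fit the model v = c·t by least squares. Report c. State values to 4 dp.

Sums needed: Σt·t = 65.
For Mᵀv: Σt·v = 192.
MᵀM·[c]ᵀ = Mᵀv becomes [[65]]·[c]ᵀ = [192]ᵀ.
c = 192/65 = 2.95385.

c = 2.9538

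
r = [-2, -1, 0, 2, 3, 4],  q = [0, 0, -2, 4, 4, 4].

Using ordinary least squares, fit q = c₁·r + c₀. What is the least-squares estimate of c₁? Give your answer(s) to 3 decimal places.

Sums needed: Σr·r = 34, Σr = 6, Σ1 = 6.
Right-hand side: Σr·q = 36, Σq = 10.
AᵀA·[c₁, c₀]ᵀ = Aᵀq becomes [[34, 6]; [6, 6]]·[c₁, c₀]ᵀ = [36, 10]ᵀ.
Eliminating c₀: 6·(row 1) − 6·(row 2) gives 168·c₁ = 6·36 − 6·10 = 156, so c₁ = 13/14.
Then c₀ = (10 − 6·(13/14))/6 = 31/42.

c₁ = 0.929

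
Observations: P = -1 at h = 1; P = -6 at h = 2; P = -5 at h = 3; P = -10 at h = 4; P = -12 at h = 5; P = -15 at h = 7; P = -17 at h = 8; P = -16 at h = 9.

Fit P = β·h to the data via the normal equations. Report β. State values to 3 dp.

β = -2.060

Setting ∂/∂β … = 0 gives: 249·β = -513.
β = (-513)/249 = -2.06024.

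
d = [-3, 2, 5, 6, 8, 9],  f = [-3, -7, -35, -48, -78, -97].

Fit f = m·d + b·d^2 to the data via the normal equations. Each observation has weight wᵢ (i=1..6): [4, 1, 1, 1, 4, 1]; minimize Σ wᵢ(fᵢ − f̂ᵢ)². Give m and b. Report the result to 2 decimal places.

The normal system AᵀWA·[m, b]ᵀ = AᵀWf is [[438, 3018]; [3018, 25206]]·[m, b]ᵀ = [-3810, -30564]ᵀ.
Determinant 438·25206 − 3018² = 1931904.
m = ((-3810)·25206 − 3018·(-30564))/1931904 = -105353/53664; b = (438·(-30564) − 3018·(-3810))/1931904 = -52457/53664.

m = -1.96, b = -0.98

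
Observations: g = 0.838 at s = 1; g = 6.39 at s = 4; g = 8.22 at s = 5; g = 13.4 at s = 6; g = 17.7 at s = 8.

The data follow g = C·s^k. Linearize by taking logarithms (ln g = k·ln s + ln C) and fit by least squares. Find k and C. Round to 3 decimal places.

Taking logs, ln g = k·ln s + ln C, so regress ln g on ln s.
XᵀX = [[12.0466, 6.8669]; [6.8669, 5]], rhs = [16.5871, 9.2534]ᵀ  (here Σln s = 6.8669, Σ(ln s)² = 12.0466, Σln g = 9.2534, Σln s·ln g = 16.5871).
Δ = 12.0466·5 − (6.8669)² = 13.0781; k = (16.5871·5 − 6.8669·9.2534)/13.0781 = 1.48286, ln C = (12.0466·9.2534 − 6.8669·16.5871)/13.0781 = -0.18586, so C = exp(-0.18586) = 0.83039.

k = 1.483, C = 0.830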